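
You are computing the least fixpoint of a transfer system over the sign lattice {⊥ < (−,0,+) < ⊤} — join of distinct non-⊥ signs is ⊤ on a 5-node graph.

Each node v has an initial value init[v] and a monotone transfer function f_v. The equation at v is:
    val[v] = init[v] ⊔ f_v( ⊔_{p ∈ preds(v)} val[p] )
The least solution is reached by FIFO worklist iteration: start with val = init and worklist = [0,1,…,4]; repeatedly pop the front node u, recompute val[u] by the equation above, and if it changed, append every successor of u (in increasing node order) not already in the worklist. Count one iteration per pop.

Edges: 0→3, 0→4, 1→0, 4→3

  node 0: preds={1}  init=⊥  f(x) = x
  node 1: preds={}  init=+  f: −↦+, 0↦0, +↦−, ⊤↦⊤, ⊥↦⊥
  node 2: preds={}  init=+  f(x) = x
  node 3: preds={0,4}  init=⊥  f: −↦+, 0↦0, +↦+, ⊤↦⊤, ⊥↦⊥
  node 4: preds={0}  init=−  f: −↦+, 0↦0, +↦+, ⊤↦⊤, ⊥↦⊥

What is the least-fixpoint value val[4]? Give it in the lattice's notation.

Worklist (6 pops):
  #1 pop 0: in=+ → + (was ⊥); enqueue []
  #2 pop 1: in=⊥ → + (no change)
  #3 pop 2: in=⊥ → + (no change)
  #4 pop 3: in=⊤ → ⊤ (was ⊥); enqueue []
  #5 pop 4: in=+ → ⊤ (was −); enqueue [3]
  #6 pop 3: in=⊤ → ⊤ (no change)

Fixpoint:
  val[0] = +
  val[1] = +
  val[2] = +
  val[3] = ⊤
  val[4] = ⊤

⊤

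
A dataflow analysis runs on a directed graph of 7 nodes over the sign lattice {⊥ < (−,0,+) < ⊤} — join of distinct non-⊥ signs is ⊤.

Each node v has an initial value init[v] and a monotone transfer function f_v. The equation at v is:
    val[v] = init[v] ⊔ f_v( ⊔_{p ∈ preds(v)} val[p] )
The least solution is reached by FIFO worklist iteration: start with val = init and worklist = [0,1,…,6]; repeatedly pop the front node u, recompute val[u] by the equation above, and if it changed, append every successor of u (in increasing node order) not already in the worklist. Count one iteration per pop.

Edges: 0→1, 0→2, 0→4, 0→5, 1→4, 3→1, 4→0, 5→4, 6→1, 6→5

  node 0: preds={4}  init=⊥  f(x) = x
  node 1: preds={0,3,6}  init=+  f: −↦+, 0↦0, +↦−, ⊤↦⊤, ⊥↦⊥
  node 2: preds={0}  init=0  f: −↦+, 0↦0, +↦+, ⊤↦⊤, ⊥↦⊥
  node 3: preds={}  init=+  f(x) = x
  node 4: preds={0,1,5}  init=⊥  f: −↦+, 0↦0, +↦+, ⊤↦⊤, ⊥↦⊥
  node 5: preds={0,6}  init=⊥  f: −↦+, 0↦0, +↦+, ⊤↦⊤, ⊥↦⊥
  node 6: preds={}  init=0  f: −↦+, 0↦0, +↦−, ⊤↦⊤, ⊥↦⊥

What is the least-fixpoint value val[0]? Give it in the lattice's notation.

⊤

Trace (13 dequeues):
  [1] u=0 | in ⊥ | out ⊥ | ==
  [2] u=1 | in ⊤ | out ⊤ | prev + | push {}
  [3] u=2 | in ⊥ | out 0 | ==
  [4] u=3 | in ⊥ | out + | ==
  [5] u=4 | in ⊤ | out ⊤ | prev ⊥ | push {0}
  [6] u=5 | in 0 | out 0 | prev ⊥ | push {4}
  [7] u=6 | in ⊥ | out 0 | ==
  [8] u=0 | in ⊤ | out ⊤ | prev ⊥ | push {1,2,5}
  [9] u=4 | in ⊤ | out ⊤ | ==
  [10] u=1 | in ⊤ | out ⊤ | ==
  [11] u=2 | in ⊤ | out ⊤ | prev 0 | push {}
  [12] u=5 | in ⊤ | out ⊤ | prev 0 | push {4}
  [13] u=4 | in ⊤ | out ⊤ | ==

Converged values:
  [0] ⊤
  [1] ⊤
  [2] ⊤
  [3] +
  [4] ⊤
  [5] ⊤
  [6] 0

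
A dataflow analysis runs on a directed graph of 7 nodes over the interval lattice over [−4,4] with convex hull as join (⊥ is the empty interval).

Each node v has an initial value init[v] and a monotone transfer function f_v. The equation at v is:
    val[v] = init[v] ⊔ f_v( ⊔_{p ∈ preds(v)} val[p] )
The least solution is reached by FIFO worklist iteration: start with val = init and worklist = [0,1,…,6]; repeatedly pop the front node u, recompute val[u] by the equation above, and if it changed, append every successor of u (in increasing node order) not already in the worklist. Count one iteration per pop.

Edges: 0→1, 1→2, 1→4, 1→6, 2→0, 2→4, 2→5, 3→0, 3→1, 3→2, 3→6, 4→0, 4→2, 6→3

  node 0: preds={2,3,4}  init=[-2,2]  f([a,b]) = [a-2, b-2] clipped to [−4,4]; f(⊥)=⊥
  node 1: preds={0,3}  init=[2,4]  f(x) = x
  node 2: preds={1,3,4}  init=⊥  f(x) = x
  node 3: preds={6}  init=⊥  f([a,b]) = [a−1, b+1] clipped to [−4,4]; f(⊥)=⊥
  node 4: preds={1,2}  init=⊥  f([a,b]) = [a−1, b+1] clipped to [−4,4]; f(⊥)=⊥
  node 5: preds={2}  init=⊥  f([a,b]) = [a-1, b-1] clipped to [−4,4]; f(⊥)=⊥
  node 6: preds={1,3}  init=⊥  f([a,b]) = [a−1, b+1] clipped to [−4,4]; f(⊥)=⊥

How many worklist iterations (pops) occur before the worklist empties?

Trace (20 dequeues):
  [1] u=0 | in ⊥ | out [-2,2] | ==
  [2] u=1 | in [-2,2] | out [-2,4] | prev [2,4] | push {}
  [3] u=2 | in [-2,4] | out [-2,4] | prev ⊥ | push {0}
  [4] u=3 | in ⊥ | out ⊥ | ==
  [5] u=4 | in [-2,4] | out [-3,4] | prev ⊥ | push {2}
  [6] u=5 | in [-2,4] | out [-3,3] | prev ⊥ | push {}
  [7] u=6 | in [-2,4] | out [-3,4] | prev ⊥ | push {3}
  [8] u=0 | in [-3,4] | out [-4,2] | prev [-2,2] | push {1}
  [9] u=2 | in [-3,4] | out [-3,4] | prev [-2,4] | push {0,4,5}
  [10] u=3 | in [-3,4] | out [-4,4] | prev ⊥ | push {2,6}
  [11] u=1 | in [-4,4] | out [-4,4] | prev [-2,4] | push {}
  [12] u=0 | in [-4,4] | out [-4,2] | ==
  [13] u=4 | in [-4,4] | out [-4,4] | prev [-3,4] | push {0}
  [14] u=5 | in [-3,4] | out [-4,3] | prev [-3,3] | push {}
  [15] u=2 | in [-4,4] | out [-4,4] | prev [-3,4] | push {4,5}
  [16] u=6 | in [-4,4] | out [-4,4] | prev [-3,4] | push {3}
  [17] u=0 | in [-4,4] | out [-4,2] | ==
  [18] u=4 | in [-4,4] | out [-4,4] | ==
  [19] u=5 | in [-4,4] | out [-4,3] | ==
  [20] u=3 | in [-4,4] | out [-4,4] | ==

Converged values:
  [0] [-4,2]
  [1] [-4,4]
  [2] [-4,4]
  [3] [-4,4]
  [4] [-4,4]
  [5] [-4,3]
  [6] [-4,4]

20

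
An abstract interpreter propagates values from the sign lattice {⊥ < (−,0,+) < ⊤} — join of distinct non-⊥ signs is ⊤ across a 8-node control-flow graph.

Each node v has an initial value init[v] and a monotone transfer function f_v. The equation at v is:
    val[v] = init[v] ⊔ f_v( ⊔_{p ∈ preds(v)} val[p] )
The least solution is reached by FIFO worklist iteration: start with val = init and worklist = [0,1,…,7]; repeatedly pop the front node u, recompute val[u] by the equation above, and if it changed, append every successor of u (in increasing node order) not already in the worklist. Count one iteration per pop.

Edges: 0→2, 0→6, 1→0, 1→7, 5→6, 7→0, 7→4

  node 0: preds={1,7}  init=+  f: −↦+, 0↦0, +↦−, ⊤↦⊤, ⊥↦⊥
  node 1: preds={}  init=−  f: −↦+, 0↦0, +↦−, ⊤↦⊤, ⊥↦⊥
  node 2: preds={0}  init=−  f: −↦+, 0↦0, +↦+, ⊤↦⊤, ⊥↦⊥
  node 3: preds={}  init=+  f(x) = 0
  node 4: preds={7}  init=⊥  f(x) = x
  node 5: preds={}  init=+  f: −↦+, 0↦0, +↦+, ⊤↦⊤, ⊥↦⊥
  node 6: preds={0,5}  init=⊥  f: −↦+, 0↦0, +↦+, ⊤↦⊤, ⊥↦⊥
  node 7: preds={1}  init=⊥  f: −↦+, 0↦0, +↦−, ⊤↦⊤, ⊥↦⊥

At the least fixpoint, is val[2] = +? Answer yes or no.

no

Trace (12 dequeues):
  [1] u=0 | in − | out + | ==
  [2] u=1 | in ⊥ | out − | ==
  [3] u=2 | in + | out ⊤ | prev − | push {}
  [4] u=3 | in ⊥ | out ⊤ | prev + | push {}
  [5] u=4 | in ⊥ | out ⊥ | ==
  [6] u=5 | in ⊥ | out + | ==
  [7] u=6 | in + | out + | prev ⊥ | push {}
  [8] u=7 | in − | out + | prev ⊥ | push {0,4}
  [9] u=0 | in ⊤ | out ⊤ | prev + | push {2,6}
  [10] u=4 | in + | out + | prev ⊥ | push {}
  [11] u=2 | in ⊤ | out ⊤ | ==
  [12] u=6 | in ⊤ | out ⊤ | prev + | push {}

Converged values:
  [0] ⊤
  [1] −
  [2] ⊤
  [3] ⊤
  [4] +
  [5] +
  [6] ⊤
  [7] +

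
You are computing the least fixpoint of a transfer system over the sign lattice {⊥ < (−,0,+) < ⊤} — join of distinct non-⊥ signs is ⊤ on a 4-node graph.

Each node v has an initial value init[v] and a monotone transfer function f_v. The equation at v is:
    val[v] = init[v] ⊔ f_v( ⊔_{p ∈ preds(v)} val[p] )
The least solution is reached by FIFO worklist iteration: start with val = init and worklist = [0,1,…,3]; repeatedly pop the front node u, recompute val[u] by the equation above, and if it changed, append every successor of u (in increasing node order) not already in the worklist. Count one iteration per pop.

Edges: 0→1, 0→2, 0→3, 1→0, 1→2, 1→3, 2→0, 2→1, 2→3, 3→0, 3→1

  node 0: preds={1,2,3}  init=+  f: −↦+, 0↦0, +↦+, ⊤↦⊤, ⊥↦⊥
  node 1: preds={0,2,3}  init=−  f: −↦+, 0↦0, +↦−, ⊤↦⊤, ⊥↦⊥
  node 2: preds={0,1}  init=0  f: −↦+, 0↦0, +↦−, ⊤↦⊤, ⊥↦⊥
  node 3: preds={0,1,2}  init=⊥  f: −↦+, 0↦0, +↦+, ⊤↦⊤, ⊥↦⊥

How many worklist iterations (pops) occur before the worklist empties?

Iteration log — 6 steps:
  step 1. node 0  ⊔preds=⊤  new=⊤  old=+  +wl: 
  step 2. node 1  ⊔preds=⊤  new=⊤  old=−  +wl: 0
  step 3. node 2  ⊔preds=⊤  new=⊤  old=0  +wl: 1
  step 4. node 3  ⊔preds=⊤  new=⊤  old=⊥  +wl: 
  step 5. node 0  ⊔preds=⊤  new=⊤  stable
  step 6. node 1  ⊔preds=⊤  new=⊤  stable

Least fixpoint reached:
  node 0: ⊤
  node 1: ⊤
  node 2: ⊤
  node 3: ⊤

6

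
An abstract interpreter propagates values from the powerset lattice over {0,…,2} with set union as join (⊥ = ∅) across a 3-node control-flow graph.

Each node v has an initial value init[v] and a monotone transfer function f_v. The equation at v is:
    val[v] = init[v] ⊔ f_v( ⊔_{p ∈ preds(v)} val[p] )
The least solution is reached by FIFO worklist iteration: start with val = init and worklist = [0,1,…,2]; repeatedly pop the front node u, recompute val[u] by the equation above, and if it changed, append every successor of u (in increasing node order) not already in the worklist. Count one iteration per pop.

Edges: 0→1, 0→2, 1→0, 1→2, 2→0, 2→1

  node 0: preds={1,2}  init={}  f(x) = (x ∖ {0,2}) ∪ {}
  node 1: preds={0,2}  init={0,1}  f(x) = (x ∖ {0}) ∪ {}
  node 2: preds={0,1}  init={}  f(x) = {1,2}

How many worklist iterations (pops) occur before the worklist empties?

7

Trace (7 dequeues):
  [1] u=0 | in {0,1} | out {1} | prev {} | push {}
  [2] u=1 | in {1} | out {0,1} | ==
  [3] u=2 | in {0,1} | out {1,2} | prev {} | push {0,1}
  [4] u=0 | in {0,1,2} | out {1} | ==
  [5] u=1 | in {1,2} | out {0,1,2} | prev {0,1} | push {0,2}
  [6] u=0 | in {0,1,2} | out {1} | ==
  [7] u=2 | in {0,1,2} | out {1,2} | ==

Converged values:
  [0] {1}
  [1] {0,1,2}
  [2] {1,2}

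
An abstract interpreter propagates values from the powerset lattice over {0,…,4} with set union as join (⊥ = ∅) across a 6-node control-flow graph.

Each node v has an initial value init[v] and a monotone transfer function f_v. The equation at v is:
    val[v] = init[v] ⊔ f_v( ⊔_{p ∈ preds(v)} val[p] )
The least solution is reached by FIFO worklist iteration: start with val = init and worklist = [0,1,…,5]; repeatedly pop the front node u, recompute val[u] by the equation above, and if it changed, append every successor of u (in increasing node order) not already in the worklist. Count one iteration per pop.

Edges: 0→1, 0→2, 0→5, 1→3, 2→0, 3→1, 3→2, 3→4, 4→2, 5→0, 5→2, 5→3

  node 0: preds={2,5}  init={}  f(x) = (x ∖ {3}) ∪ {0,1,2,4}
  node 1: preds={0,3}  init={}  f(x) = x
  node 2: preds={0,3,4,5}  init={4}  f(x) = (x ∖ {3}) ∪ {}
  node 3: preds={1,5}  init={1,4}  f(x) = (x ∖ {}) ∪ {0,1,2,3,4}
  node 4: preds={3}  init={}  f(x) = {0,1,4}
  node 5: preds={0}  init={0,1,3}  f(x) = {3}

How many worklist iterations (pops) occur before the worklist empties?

10

Trace (10 dequeues):
  [1] u=0 | in {0,1,3,4} | out {0,1,2,4} | prev {} | push {}
  [2] u=1 | in {0,1,2,4} | out {0,1,2,4} | prev {} | push {}
  [3] u=2 | in {0,1,2,3,4} | out {0,1,2,4} | prev {4} | push {0}
  [4] u=3 | in {0,1,2,3,4} | out {0,1,2,3,4} | prev {1,4} | push {1,2}
  [5] u=4 | in {0,1,2,3,4} | out {0,1,4} | prev {} | push {}
  [6] u=5 | in {0,1,2,4} | out {0,1,3} | ==
  [7] u=0 | in {0,1,2,3,4} | out {0,1,2,4} | ==
  [8] u=1 | in {0,1,2,3,4} | out {0,1,2,3,4} | prev {0,1,2,4} | push {3}
  [9] u=2 | in {0,1,2,3,4} | out {0,1,2,4} | ==
  [10] u=3 | in {0,1,2,3,4} | out {0,1,2,3,4} | ==

Converged values:
  [0] {0,1,2,4}
  [1] {0,1,2,3,4}
  [2] {0,1,2,4}
  [3] {0,1,2,3,4}
  [4] {0,1,4}
  [5] {0,1,3}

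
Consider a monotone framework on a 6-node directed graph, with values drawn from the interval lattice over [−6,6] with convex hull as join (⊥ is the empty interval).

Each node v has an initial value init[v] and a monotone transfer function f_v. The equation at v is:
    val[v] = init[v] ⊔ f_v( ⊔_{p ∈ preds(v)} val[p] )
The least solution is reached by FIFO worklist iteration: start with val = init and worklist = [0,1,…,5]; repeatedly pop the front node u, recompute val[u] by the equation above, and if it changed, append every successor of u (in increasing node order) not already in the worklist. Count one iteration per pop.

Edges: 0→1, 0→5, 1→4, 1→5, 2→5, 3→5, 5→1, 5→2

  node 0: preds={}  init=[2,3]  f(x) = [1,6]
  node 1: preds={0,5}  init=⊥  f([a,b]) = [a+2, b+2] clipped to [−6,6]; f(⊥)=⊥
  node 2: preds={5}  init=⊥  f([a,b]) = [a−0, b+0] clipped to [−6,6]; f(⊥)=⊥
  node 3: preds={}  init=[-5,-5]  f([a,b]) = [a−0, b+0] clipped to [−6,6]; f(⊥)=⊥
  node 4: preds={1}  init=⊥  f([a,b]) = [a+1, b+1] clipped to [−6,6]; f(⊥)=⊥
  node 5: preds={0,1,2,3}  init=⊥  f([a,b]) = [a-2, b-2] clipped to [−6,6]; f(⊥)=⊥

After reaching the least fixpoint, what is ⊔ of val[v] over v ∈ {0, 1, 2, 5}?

Iteration log — 10 steps:
  step 1. node 0  ⊔preds=⊥  new=[1,6]  old=[2,3]  +wl: 
  step 2. node 1  ⊔preds=[1,6]  new=[3,6]  old=⊥  +wl: 
  step 3. node 2  ⊔preds=⊥  new=⊥  stable
  step 4. node 3  ⊔preds=⊥  new=[-5,-5]  stable
  step 5. node 4  ⊔preds=[3,6]  new=[4,6]  old=⊥  +wl: 
  step 6. node 5  ⊔preds=[-5,6]  new=[-6,4]  old=⊥  +wl: 1,2
  step 7. node 1  ⊔preds=[-6,6]  new=[-4,6]  old=[3,6]  +wl: 4,5
  step 8. node 2  ⊔preds=[-6,4]  new=[-6,4]  old=⊥  +wl: 
  step 9. node 4  ⊔preds=[-4,6]  new=[-3,6]  old=[4,6]  +wl: 
  step 10. node 5  ⊔preds=[-6,6]  new=[-6,4]  stable

Least fixpoint reached:
  node 0: [1,6]
  node 1: [-4,6]
  node 2: [-6,4]
  node 3: [-5,-5]
  node 4: [-3,6]
  node 5: [-6,4]

[-6,6]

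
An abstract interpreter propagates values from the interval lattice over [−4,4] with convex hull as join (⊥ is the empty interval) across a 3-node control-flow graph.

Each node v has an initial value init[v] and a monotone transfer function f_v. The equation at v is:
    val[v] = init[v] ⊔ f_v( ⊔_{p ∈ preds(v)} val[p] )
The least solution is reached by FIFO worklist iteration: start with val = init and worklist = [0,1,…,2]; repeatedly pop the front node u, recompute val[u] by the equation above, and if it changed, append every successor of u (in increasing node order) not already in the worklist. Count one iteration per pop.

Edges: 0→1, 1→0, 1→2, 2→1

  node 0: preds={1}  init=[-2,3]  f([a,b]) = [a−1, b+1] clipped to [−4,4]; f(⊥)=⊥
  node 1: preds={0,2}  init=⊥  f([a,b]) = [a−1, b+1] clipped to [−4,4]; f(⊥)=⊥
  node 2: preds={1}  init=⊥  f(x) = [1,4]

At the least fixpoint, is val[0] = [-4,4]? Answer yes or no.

yes

Trace (7 dequeues):
  [1] u=0 | in ⊥ | out [-2,3] | ==
  [2] u=1 | in [-2,3] | out [-3,4] | prev ⊥ | push {0}
  [3] u=2 | in [-3,4] | out [1,4] | prev ⊥ | push {1}
  [4] u=0 | in [-3,4] | out [-4,4] | prev [-2,3] | push {}
  [5] u=1 | in [-4,4] | out [-4,4] | prev [-3,4] | push {0,2}
  [6] u=0 | in [-4,4] | out [-4,4] | ==
  [7] u=2 | in [-4,4] | out [1,4] | ==

Converged values:
  [0] [-4,4]
  [1] [-4,4]
  [2] [1,4]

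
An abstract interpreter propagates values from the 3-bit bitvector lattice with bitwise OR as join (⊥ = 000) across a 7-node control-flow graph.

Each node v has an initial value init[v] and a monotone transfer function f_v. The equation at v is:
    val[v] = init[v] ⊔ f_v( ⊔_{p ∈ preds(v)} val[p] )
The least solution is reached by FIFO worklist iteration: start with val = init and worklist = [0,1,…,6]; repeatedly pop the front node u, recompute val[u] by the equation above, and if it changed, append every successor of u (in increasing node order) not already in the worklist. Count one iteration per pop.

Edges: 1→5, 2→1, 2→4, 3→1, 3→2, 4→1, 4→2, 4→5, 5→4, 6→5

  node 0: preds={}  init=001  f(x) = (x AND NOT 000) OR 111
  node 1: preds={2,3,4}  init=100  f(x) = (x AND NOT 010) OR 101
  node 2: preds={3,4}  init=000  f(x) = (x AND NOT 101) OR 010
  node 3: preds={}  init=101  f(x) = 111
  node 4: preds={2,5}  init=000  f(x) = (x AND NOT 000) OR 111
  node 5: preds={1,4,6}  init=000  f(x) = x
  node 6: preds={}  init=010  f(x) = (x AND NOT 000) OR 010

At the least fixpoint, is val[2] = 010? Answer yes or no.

yes

Iteration log — 10 steps:
  step 1. node 0  ⊔preds=000  new=111  old=001  +wl: 
  step 2. node 1  ⊔preds=101  new=101  old=100  +wl: 
  step 3. node 2  ⊔preds=101  new=010  old=000  +wl: 1
  step 4. node 3  ⊔preds=000  new=111  old=101  +wl: 2
  step 5. node 4  ⊔preds=010  new=111  old=000  +wl: 
  step 6. node 5  ⊔preds=111  new=111  old=000  +wl: 4
  step 7. node 6  ⊔preds=000  new=010  stable
  step 8. node 1  ⊔preds=111  new=101  stable
  step 9. node 2  ⊔preds=111  new=010  stable
  step 10. node 4  ⊔preds=111  new=111  stable

Least fixpoint reached:
  node 0: 111
  node 1: 101
  node 2: 010
  node 3: 111
  node 4: 111
  node 5: 111
  node 6: 010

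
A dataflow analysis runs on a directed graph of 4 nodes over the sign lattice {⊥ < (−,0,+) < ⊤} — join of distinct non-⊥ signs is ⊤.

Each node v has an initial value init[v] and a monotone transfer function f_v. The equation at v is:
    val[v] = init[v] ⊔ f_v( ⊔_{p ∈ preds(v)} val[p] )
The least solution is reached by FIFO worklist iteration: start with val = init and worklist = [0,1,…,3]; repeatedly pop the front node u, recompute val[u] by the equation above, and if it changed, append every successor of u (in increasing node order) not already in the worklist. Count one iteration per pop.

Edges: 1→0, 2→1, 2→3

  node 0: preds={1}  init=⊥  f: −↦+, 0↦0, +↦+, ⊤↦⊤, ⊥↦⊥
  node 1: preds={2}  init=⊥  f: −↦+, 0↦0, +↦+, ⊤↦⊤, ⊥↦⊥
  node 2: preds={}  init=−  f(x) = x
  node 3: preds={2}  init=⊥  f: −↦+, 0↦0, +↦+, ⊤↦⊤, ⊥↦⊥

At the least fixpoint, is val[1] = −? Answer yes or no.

Worklist (5 pops):
  #1 pop 0: in=⊥ → ⊥ (no change)
  #2 pop 1: in=− → + (was ⊥); enqueue [0]
  #3 pop 2: in=⊥ → − (no change)
  #4 pop 3: in=− → + (was ⊥); enqueue []
  #5 pop 0: in=+ → + (was ⊥); enqueue []

Fixpoint:
  val[0] = +
  val[1] = +
  val[2] = −
  val[3] = +

no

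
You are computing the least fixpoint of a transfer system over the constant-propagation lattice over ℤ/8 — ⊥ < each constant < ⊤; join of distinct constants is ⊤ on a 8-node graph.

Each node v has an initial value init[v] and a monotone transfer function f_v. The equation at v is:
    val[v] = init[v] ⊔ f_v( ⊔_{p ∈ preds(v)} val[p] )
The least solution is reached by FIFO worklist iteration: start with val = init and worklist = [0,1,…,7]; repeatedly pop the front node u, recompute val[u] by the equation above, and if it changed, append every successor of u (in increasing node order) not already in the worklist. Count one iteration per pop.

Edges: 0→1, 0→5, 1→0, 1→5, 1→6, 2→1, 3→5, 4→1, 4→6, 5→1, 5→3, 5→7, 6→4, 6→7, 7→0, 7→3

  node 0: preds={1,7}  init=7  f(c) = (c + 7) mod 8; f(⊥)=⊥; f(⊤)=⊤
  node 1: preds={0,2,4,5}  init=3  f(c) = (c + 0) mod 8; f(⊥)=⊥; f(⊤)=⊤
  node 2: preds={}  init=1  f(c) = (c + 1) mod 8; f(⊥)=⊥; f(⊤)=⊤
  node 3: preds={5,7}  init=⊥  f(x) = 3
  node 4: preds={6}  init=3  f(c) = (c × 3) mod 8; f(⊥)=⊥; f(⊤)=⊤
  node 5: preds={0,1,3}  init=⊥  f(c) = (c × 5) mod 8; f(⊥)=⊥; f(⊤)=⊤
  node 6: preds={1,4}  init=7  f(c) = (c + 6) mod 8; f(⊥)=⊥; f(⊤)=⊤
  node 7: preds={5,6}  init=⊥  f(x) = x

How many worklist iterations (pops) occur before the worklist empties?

Iteration log — 12 steps:
  step 1. node 0  ⊔preds=3  new=⊤  old=7  +wl: 
  step 2. node 1  ⊔preds=⊤  new=⊤  old=3  +wl: 0
  step 3. node 2  ⊔preds=⊥  new=1  stable
  step 4. node 3  ⊔preds=⊥  new=3  old=⊥  +wl: 
  step 5. node 4  ⊔preds=7  new=⊤  old=3  +wl: 1
  step 6. node 5  ⊔preds=⊤  new=⊤  old=⊥  +wl: 3
  step 7. node 6  ⊔preds=⊤  new=⊤  old=7  +wl: 4
  step 8. node 7  ⊔preds=⊤  new=⊤  old=⊥  +wl: 
  step 9. node 0  ⊔preds=⊤  new=⊤  stable
  step 10. node 1  ⊔preds=⊤  new=⊤  stable
  step 11. node 3  ⊔preds=⊤  new=3  stable
  step 12. node 4  ⊔preds=⊤  new=⊤  stable

Least fixpoint reached:
  node 0: ⊤
  node 1: ⊤
  node 2: 1
  node 3: 3
  node 4: ⊤
  node 5: ⊤
  node 6: ⊤
  node 7: ⊤

12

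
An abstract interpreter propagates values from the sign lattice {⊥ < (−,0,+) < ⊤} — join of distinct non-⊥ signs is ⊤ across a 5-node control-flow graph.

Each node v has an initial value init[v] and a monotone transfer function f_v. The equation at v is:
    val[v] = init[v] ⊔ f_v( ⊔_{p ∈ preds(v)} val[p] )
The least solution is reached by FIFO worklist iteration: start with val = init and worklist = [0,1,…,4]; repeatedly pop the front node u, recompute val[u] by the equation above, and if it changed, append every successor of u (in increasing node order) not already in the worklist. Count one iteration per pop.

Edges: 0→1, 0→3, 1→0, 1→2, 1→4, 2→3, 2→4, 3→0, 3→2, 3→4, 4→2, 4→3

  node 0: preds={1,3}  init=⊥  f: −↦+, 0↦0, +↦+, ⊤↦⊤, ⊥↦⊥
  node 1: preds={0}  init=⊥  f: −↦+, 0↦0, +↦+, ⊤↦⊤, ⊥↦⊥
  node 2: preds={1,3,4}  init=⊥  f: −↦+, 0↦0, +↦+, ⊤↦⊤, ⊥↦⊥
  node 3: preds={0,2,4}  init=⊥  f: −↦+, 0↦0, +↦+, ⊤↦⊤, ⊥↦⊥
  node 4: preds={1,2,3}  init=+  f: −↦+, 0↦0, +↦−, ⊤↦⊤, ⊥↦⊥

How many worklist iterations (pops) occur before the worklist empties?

17

Trace (17 dequeues):
  [1] u=0 | in ⊥ | out ⊥ | ==
  [2] u=1 | in ⊥ | out ⊥ | ==
  [3] u=2 | in + | out + | prev ⊥ | push {}
  [4] u=3 | in + | out + | prev ⊥ | push {0,2}
  [5] u=4 | in + | out ⊤ | prev + | push {3}
  [6] u=0 | in + | out + | prev ⊥ | push {1}
  [7] u=2 | in ⊤ | out ⊤ | prev + | push {4}
  [8] u=3 | in ⊤ | out ⊤ | prev + | push {0,2}
  [9] u=1 | in + | out + | prev ⊥ | push {}
  [10] u=4 | in ⊤ | out ⊤ | ==
  [11] u=0 | in ⊤ | out ⊤ | prev + | push {1,3}
  [12] u=2 | in ⊤ | out ⊤ | ==
  [13] u=1 | in ⊤ | out ⊤ | prev + | push {0,2,4}
  [14] u=3 | in ⊤ | out ⊤ | ==
  [15] u=0 | in ⊤ | out ⊤ | ==
  [16] u=2 | in ⊤ | out ⊤ | ==
  [17] u=4 | in ⊤ | out ⊤ | ==

Converged values:
  [0] ⊤
  [1] ⊤
  [2] ⊤
  [3] ⊤
  [4] ⊤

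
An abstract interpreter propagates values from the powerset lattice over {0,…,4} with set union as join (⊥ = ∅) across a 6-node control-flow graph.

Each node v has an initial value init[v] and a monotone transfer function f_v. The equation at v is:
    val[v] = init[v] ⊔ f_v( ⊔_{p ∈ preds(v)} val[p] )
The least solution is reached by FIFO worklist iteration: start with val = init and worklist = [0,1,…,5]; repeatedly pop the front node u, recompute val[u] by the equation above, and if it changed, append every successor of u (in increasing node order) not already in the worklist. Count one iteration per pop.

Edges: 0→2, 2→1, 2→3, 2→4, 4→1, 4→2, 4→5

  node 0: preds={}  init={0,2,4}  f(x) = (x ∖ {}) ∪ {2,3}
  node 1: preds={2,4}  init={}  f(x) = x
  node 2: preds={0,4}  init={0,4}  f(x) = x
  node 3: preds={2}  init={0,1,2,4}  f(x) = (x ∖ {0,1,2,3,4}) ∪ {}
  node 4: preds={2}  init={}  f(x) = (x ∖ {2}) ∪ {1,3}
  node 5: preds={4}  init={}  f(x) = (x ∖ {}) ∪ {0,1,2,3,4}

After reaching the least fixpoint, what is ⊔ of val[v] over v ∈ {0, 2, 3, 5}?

Worklist (11 pops):
  #1 pop 0: in={} → {0,2,3,4} (was {0,2,4}); enqueue []
  #2 pop 1: in={0,4} → {0,4} (was {}); enqueue []
  #3 pop 2: in={0,2,3,4} → {0,2,3,4} (was {0,4}); enqueue [1]
  #4 pop 3: in={0,2,3,4} → {0,1,2,4} (no change)
  #5 pop 4: in={0,2,3,4} → {0,1,3,4} (was {}); enqueue [2]
  #6 pop 5: in={0,1,3,4} → {0,1,2,3,4} (was {}); enqueue []
  #7 pop 1: in={0,1,2,3,4} → {0,1,2,3,4} (was {0,4}); enqueue []
  #8 pop 2: in={0,1,2,3,4} → {0,1,2,3,4} (was {0,2,3,4}); enqueue [1,3,4]
  #9 pop 1: in={0,1,2,3,4} → {0,1,2,3,4} (no change)
  #10 pop 3: in={0,1,2,3,4} → {0,1,2,4} (no change)
  #11 pop 4: in={0,1,2,3,4} → {0,1,3,4} (no change)

Fixpoint:
  val[0] = {0,2,3,4}
  val[1] = {0,1,2,3,4}
  val[2] = {0,1,2,3,4}
  val[3] = {0,1,2,4}
  val[4] = {0,1,3,4}
  val[5] = {0,1,2,3,4}

{0,1,2,3,4}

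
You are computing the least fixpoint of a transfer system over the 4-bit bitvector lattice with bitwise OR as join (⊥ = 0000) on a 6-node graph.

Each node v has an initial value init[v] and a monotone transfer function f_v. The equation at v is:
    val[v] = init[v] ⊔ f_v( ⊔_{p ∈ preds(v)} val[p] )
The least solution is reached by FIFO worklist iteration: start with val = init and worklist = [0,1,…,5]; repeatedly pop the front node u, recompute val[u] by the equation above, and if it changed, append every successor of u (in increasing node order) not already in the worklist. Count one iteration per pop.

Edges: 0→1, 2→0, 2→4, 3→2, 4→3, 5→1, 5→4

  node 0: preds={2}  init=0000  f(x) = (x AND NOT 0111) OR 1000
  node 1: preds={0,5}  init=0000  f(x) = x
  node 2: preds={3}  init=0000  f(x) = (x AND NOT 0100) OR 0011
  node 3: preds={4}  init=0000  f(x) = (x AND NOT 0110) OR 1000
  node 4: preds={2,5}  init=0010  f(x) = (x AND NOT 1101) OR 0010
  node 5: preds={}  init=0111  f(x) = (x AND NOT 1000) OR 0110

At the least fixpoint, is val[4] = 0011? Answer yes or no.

Iteration log — 10 steps:
  step 1. node 0  ⊔preds=0000  new=1000  old=0000  +wl: 
  step 2. node 1  ⊔preds=1111  new=1111  old=0000  +wl: 
  step 3. node 2  ⊔preds=0000  new=0011  old=0000  +wl: 0
  step 4. node 3  ⊔preds=0010  new=1000  old=0000  +wl: 2
  step 5. node 4  ⊔preds=0111  new=0010  stable
  step 6. node 5  ⊔preds=0000  new=0111  stable
  step 7. node 0  ⊔preds=0011  new=1000  stable
  step 8. node 2  ⊔preds=1000  new=1011  old=0011  +wl: 0,4
  step 9. node 0  ⊔preds=1011  new=1000  stable
  step 10. node 4  ⊔preds=1111  new=0010  stable

Least fixpoint reached:
  node 0: 1000
  node 1: 1111
  node 2: 1011
  node 3: 1000
  node 4: 0010
  node 5: 0111

no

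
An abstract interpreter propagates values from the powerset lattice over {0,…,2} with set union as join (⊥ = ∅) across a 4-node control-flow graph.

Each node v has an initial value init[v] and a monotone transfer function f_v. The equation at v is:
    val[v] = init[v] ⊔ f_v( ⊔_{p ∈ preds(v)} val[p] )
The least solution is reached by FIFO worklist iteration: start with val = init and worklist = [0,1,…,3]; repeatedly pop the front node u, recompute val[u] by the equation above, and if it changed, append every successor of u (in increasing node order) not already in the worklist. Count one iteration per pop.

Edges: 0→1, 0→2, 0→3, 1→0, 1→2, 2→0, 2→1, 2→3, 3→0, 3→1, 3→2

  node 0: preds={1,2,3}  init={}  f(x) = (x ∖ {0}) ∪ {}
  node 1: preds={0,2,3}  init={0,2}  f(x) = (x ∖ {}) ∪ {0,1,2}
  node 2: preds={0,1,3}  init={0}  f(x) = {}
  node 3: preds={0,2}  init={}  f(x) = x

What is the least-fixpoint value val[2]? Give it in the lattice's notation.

Worklist (11 pops):
  #1 pop 0: in={0,2} → {2} (was {}); enqueue []
  #2 pop 1: in={0,2} → {0,1,2} (was {0,2}); enqueue [0]
  #3 pop 2: in={0,1,2} → {0} (no change)
  #4 pop 3: in={0,2} → {0,2} (was {}); enqueue [1,2]
  #5 pop 0: in={0,1,2} → {1,2} (was {2}); enqueue [3]
  #6 pop 1: in={0,1,2} → {0,1,2} (no change)
  #7 pop 2: in={0,1,2} → {0} (no change)
  #8 pop 3: in={0,1,2} → {0,1,2} (was {0,2}); enqueue [0,1,2]
  #9 pop 0: in={0,1,2} → {1,2} (no change)
  #10 pop 1: in={0,1,2} → {0,1,2} (no change)
  #11 pop 2: in={0,1,2} → {0} (no change)

Fixpoint:
  val[0] = {1,2}
  val[1] = {0,1,2}
  val[2] = {0}
  val[3] = {0,1,2}

{0}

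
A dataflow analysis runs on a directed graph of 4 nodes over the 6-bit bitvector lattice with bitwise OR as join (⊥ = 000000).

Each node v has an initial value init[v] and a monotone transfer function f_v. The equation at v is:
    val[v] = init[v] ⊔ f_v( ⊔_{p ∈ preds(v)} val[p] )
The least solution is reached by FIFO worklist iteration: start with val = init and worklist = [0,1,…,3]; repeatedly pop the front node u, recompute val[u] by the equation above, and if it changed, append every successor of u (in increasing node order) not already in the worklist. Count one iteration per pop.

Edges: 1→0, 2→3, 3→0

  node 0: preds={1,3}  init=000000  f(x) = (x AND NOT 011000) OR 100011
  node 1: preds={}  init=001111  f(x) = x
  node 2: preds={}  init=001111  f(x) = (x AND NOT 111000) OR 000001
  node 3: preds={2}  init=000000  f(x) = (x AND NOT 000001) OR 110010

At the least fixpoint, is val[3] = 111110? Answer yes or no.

yes

Trace (5 dequeues):
  [1] u=0 | in 001111 | out 100111 | prev 000000 | push {}
  [2] u=1 | in 000000 | out 001111 | ==
  [3] u=2 | in 000000 | out 001111 | ==
  [4] u=3 | in 001111 | out 111110 | prev 000000 | push {0}
  [5] u=0 | in 111111 | out 100111 | ==

Converged values:
  [0] 100111
  [1] 001111
  [2] 001111
  [3] 111110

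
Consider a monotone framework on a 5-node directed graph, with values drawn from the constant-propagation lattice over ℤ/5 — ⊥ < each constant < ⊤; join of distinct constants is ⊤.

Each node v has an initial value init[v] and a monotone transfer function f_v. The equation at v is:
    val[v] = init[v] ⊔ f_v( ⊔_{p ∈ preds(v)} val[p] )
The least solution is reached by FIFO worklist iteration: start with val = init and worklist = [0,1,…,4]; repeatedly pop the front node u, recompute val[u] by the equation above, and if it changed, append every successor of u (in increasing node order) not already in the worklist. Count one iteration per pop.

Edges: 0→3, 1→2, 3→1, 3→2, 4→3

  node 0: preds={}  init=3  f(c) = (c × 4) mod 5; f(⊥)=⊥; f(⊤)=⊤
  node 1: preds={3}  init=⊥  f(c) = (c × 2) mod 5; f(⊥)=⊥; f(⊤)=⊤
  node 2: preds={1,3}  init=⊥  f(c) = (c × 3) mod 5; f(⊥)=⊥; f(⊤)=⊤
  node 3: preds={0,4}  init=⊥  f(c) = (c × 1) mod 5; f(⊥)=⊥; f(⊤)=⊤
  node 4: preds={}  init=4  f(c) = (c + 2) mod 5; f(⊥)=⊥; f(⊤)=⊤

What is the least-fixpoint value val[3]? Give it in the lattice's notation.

Worklist (7 pops):
  #1 pop 0: in=⊥ → 3 (no change)
  #2 pop 1: in=⊥ → ⊥ (no change)
  #3 pop 2: in=⊥ → ⊥ (no change)
  #4 pop 3: in=⊤ → ⊤ (was ⊥); enqueue [1,2]
  #5 pop 4: in=⊥ → 4 (no change)
  #6 pop 1: in=⊤ → ⊤ (was ⊥); enqueue []
  #7 pop 2: in=⊤ → ⊤ (was ⊥); enqueue []

Fixpoint:
  val[0] = 3
  val[1] = ⊤
  val[2] = ⊤
  val[3] = ⊤
  val[4] = 4

⊤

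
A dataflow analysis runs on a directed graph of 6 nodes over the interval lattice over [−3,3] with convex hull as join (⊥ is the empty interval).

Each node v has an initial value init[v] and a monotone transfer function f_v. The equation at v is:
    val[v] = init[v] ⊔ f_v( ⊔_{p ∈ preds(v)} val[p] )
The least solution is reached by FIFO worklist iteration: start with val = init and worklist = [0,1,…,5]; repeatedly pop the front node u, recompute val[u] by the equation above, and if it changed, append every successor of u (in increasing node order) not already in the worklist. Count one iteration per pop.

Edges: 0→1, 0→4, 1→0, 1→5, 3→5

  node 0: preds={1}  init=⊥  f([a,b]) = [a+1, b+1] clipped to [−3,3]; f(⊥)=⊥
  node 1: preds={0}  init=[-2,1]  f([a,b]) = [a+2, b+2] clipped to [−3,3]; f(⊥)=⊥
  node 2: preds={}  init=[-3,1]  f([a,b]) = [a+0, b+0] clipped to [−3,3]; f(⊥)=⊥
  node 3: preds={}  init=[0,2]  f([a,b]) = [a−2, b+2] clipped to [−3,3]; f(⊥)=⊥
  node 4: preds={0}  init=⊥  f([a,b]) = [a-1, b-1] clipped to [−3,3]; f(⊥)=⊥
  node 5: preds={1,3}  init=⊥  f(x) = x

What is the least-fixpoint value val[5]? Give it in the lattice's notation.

[-2,3]

Trace (9 dequeues):
  [1] u=0 | in [-2,1] | out [-1,2] | prev ⊥ | push {}
  [2] u=1 | in [-1,2] | out [-2,3] | prev [-2,1] | push {0}
  [3] u=2 | in ⊥ | out [-3,1] | ==
  [4] u=3 | in ⊥ | out [0,2] | ==
  [5] u=4 | in [-1,2] | out [-2,1] | prev ⊥ | push {}
  [6] u=5 | in [-2,3] | out [-2,3] | prev ⊥ | push {}
  [7] u=0 | in [-2,3] | out [-1,3] | prev [-1,2] | push {1,4}
  [8] u=1 | in [-1,3] | out [-2,3] | ==
  [9] u=4 | in [-1,3] | out [-2,2] | prev [-2,1] | push {}

Converged values:
  [0] [-1,3]
  [1] [-2,3]
  [2] [-3,1]
  [3] [0,2]
  [4] [-2,2]
  [5] [-2,3]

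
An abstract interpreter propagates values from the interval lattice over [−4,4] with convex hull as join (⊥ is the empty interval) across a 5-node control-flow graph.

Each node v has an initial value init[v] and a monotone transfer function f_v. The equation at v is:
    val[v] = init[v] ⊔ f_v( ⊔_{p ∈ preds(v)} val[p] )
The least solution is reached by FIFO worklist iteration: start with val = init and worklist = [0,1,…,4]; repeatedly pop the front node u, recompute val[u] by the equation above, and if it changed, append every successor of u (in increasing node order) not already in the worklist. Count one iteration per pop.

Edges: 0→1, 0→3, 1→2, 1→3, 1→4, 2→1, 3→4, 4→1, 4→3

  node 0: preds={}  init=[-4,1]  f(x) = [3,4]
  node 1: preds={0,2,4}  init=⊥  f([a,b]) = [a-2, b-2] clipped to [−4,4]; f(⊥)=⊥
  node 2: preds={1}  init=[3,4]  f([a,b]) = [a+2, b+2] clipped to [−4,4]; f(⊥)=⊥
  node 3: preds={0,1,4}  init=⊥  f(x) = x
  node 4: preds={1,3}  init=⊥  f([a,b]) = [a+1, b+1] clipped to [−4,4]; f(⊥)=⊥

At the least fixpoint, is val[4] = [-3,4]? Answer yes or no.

Iteration log — 7 steps:
  step 1. node 0  ⊔preds=⊥  new=[-4,4]  old=[-4,1]  +wl: 
  step 2. node 1  ⊔preds=[-4,4]  new=[-4,2]  old=⊥  +wl: 
  step 3. node 2  ⊔preds=[-4,2]  new=[-2,4]  old=[3,4]  +wl: 1
  step 4. node 3  ⊔preds=[-4,4]  new=[-4,4]  old=⊥  +wl: 
  step 5. node 4  ⊔preds=[-4,4]  new=[-3,4]  old=⊥  +wl: 3
  step 6. node 1  ⊔preds=[-4,4]  new=[-4,2]  stable
  step 7. node 3  ⊔preds=[-4,4]  new=[-4,4]  stable

Least fixpoint reached:
  node 0: [-4,4]
  node 1: [-4,2]
  node 2: [-2,4]
  node 3: [-4,4]
  node 4: [-3,4]

yes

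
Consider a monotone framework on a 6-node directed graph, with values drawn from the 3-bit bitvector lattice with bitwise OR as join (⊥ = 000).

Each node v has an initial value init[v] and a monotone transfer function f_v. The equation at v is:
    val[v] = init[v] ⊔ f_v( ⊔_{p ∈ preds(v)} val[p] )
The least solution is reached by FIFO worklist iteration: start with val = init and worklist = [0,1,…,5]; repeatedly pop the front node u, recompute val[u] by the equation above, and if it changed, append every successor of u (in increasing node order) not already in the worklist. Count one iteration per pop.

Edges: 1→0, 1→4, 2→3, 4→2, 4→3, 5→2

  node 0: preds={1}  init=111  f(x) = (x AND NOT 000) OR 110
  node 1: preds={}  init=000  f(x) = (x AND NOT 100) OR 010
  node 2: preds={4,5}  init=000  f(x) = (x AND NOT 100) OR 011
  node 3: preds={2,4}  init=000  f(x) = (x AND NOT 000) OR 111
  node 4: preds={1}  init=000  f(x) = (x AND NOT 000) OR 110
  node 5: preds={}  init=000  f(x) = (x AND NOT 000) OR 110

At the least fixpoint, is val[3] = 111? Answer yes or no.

Trace (9 dequeues):
  [1] u=0 | in 000 | out 111 | ==
  [2] u=1 | in 000 | out 010 | prev 000 | push {0}
  [3] u=2 | in 000 | out 011 | prev 000 | push {}
  [4] u=3 | in 011 | out 111 | prev 000 | push {}
  [5] u=4 | in 010 | out 110 | prev 000 | push {2,3}
  [6] u=5 | in 000 | out 110 | prev 000 | push {}
  [7] u=0 | in 010 | out 111 | ==
  [8] u=2 | in 110 | out 011 | ==
  [9] u=3 | in 111 | out 111 | ==

Converged values:
  [0] 111
  [1] 010
  [2] 011
  [3] 111
  [4] 110
  [5] 110

yes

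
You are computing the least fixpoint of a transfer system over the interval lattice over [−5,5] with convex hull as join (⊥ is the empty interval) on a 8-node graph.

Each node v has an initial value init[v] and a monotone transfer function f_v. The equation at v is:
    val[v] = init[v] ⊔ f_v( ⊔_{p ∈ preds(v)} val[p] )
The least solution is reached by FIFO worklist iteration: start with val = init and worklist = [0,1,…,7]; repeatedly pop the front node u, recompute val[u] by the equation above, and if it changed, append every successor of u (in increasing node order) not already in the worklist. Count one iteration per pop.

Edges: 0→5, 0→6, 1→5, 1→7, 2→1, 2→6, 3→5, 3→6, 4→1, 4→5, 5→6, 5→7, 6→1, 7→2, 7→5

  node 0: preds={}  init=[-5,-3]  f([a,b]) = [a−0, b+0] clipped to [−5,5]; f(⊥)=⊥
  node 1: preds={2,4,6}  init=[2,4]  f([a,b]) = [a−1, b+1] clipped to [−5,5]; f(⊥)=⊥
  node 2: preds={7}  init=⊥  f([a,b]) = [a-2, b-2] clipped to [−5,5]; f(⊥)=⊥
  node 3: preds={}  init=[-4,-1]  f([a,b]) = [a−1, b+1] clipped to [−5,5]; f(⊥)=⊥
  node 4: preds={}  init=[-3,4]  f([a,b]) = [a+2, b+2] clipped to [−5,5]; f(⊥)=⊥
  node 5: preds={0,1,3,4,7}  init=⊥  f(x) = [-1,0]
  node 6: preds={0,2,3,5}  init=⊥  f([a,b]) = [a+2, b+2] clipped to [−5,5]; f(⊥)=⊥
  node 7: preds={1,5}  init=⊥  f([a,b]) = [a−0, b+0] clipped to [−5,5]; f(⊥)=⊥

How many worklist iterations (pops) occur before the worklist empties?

Trace (18 dequeues):
  [1] u=0 | in ⊥ | out [-5,-3] | ==
  [2] u=1 | in [-3,4] | out [-4,5] | prev [2,4] | push {}
  [3] u=2 | in ⊥ | out ⊥ | ==
  [4] u=3 | in ⊥ | out [-4,-1] | ==
  [5] u=4 | in ⊥ | out [-3,4] | ==
  [6] u=5 | in [-5,5] | out [-1,0] | prev ⊥ | push {}
  [7] u=6 | in [-5,0] | out [-3,2] | prev ⊥ | push {1}
  [8] u=7 | in [-4,5] | out [-4,5] | prev ⊥ | push {2,5}
  [9] u=1 | in [-3,4] | out [-4,5] | ==
  [10] u=2 | in [-4,5] | out [-5,3] | prev ⊥ | push {1,6}
  [11] u=5 | in [-5,5] | out [-1,0] | ==
  [12] u=1 | in [-5,4] | out [-5,5] | prev [-4,5] | push {5,7}
  [13] u=6 | in [-5,3] | out [-3,5] | prev [-3,2] | push {1}
  [14] u=5 | in [-5,5] | out [-1,0] | ==
  [15] u=7 | in [-5,5] | out [-5,5] | prev [-4,5] | push {2,5}
  [16] u=1 | in [-5,5] | out [-5,5] | ==
  [17] u=2 | in [-5,5] | out [-5,3] | ==
  [18] u=5 | in [-5,5] | out [-1,0] | ==

Converged values:
  [0] [-5,-3]
  [1] [-5,5]
  [2] [-5,3]
  [3] [-4,-1]
  [4] [-3,4]
  [5] [-1,0]
  [6] [-3,5]
  [7] [-5,5]

18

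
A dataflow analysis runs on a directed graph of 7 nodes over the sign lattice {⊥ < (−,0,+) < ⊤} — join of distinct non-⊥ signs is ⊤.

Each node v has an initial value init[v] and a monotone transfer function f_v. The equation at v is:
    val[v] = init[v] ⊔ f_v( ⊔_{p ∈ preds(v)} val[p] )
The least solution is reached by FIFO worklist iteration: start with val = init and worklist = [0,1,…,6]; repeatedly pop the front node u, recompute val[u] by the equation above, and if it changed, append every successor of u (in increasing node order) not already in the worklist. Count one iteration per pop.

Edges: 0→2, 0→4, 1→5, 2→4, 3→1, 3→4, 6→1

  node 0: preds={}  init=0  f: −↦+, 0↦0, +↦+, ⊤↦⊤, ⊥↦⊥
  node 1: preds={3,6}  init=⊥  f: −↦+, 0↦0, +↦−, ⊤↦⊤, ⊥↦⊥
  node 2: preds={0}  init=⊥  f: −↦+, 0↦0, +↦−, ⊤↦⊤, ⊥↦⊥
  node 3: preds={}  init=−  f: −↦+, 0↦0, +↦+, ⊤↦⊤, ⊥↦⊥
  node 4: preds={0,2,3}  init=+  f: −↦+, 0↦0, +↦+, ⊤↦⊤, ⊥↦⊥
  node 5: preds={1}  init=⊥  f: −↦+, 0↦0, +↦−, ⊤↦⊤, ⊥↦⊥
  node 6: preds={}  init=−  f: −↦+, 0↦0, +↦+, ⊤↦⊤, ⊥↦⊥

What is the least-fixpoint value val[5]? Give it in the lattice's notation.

−

Worklist (7 pops):
  #1 pop 0: in=⊥ → 0 (no change)
  #2 pop 1: in=− → + (was ⊥); enqueue []
  #3 pop 2: in=0 → 0 (was ⊥); enqueue []
  #4 pop 3: in=⊥ → − (no change)
  #5 pop 4: in=⊤ → ⊤ (was +); enqueue []
  #6 pop 5: in=+ → − (was ⊥); enqueue []
  #7 pop 6: in=⊥ → − (no change)

Fixpoint:
  val[0] = 0
  val[1] = +
  val[2] = 0
  val[3] = −
  val[4] = ⊤
  val[5] = −
  val[6] = −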